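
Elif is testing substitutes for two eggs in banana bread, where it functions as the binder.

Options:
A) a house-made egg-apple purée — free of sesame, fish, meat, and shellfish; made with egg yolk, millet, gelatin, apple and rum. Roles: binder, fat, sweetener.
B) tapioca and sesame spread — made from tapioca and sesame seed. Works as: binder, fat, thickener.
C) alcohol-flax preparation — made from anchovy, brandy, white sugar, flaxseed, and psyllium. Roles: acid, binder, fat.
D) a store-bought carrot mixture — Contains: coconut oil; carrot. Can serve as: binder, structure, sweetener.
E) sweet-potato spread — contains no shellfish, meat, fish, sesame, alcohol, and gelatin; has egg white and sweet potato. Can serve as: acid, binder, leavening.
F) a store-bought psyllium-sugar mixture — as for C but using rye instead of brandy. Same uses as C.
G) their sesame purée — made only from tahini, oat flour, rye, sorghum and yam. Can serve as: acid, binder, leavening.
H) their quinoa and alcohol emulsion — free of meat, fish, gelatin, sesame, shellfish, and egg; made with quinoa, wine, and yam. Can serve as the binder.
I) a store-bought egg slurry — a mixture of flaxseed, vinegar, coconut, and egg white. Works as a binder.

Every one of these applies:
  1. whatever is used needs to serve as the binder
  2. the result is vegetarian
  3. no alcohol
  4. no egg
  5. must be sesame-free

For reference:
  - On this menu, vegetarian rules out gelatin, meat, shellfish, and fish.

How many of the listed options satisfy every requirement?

A: has gelatin, so not vegetarian; has rum, so not alcohol-free (and 1 more) — reject
B: has sesame seed, so not sesame-free — reject
C: has anchovy, so not vegetarian; has brandy, so not alcohol-free — no
D: only coconut oil and carrot; none excluded — OK
E: has egg white, so not egg-free — reject
F: has anchovy, so not vegetarian — reject
G: has tahini, so not sesame-free — reject
H: has wine, so not alcohol-free — reject
I: has egg white, so not egg-free — reject

1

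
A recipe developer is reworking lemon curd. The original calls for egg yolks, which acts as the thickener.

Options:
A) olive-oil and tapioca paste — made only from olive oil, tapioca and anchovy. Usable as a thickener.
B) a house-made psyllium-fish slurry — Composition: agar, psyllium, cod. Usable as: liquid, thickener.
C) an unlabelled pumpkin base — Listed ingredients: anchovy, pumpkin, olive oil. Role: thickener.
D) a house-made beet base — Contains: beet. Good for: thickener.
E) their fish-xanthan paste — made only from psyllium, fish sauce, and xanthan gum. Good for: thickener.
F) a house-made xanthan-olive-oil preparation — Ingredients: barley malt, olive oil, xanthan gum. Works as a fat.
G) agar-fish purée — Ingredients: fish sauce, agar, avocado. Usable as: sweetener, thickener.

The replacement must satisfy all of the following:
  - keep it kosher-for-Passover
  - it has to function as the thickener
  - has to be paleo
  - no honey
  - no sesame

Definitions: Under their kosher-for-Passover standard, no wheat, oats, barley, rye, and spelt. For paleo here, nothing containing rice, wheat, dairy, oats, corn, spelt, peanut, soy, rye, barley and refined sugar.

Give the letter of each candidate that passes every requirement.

A, B, C, D, E, G

A: every rule checks out — OK
B: only cod, psyllium, and agar; none excluded — OK
C: every rule checks out — keep
D: only beet; none excluded — OK
E: works as a thickener, kosher-for-Passover, no honey — keep
F: not usable as a thickener; has barley malt, so not kosher-for-Passover (and 1 more) — no
G: every rule checks out — OK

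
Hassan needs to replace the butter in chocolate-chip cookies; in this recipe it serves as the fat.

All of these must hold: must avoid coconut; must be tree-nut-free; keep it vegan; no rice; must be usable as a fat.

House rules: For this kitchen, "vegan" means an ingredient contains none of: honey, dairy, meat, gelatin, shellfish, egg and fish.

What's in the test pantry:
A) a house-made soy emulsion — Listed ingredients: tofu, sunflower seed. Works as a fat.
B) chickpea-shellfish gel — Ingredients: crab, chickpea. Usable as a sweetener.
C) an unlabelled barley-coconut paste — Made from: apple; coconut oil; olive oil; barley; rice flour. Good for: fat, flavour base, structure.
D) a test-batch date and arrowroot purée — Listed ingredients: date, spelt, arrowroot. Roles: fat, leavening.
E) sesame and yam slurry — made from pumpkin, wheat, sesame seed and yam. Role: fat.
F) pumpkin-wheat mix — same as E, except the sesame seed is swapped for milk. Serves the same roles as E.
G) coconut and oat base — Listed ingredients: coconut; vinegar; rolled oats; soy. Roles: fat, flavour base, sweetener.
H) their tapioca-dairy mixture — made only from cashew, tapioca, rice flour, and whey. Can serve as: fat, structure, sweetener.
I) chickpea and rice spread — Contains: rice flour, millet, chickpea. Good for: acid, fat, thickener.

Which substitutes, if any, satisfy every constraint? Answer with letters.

A: no tree nuts, no coconut — keep
B: not usable as a fat; has crab, so not vegan — reject
C: has rice flour, so not rice-free; has coconut oil, so not coconut-free — out
D: works as a fat, no coconut, no rice — OK
E: every rule checks out — OK
F: has milk, so not vegan — no
G: has coconut, so not coconut-free — out
H: has whey, so not vegan; has rice flour, so not rice-free (and 1 more) — no
I: has rice flour, so not rice-free — reject

A, D, E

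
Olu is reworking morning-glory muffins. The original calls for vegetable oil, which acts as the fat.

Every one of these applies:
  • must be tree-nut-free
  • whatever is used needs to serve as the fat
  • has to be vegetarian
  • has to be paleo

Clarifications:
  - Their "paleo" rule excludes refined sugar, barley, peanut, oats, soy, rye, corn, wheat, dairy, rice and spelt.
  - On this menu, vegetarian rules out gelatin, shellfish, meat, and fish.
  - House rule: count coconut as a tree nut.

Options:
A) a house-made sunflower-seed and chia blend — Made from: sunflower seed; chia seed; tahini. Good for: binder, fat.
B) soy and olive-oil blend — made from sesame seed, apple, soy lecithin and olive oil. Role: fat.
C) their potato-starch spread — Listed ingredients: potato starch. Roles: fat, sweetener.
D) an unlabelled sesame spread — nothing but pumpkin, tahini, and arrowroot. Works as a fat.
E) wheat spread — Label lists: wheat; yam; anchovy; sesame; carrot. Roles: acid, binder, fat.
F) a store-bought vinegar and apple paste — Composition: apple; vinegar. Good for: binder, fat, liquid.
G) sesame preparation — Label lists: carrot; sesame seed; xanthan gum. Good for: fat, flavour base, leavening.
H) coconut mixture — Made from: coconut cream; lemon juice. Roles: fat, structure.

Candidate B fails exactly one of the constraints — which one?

usable as a fat: satisfied
paleo: has soy lecithin — fails
vegetarian: satisfied
tree-nut-free: satisfied

paleo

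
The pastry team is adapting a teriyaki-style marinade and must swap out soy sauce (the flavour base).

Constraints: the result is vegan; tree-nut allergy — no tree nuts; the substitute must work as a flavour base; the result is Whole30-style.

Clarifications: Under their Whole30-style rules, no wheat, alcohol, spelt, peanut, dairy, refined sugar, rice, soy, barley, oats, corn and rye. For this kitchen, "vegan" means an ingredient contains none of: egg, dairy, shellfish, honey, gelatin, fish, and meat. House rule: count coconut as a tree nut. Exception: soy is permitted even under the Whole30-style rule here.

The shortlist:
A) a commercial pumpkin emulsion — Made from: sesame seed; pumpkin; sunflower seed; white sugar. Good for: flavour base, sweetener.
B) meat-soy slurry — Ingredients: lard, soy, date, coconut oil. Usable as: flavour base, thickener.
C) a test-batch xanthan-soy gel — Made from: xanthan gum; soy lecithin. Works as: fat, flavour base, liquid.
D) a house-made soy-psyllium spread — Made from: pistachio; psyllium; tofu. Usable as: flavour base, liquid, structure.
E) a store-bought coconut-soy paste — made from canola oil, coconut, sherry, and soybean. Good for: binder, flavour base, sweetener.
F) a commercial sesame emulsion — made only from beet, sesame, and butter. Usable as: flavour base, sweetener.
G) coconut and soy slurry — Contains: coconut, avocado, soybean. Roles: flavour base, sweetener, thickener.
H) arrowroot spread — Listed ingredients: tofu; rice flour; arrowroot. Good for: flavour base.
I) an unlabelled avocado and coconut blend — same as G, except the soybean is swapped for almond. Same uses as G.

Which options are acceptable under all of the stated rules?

A: has white sugar, so not Whole30-style — no
B: has lard, so not vegan; has coconut oil, so not tree-nut-free — no
C: soy is permitted under the Whole30-style carve-out; nothing else excluded — OK
D: has pistachio, so not tree-nut-free — reject
E: has sherry, so not Whole30-style; has coconut, so not tree-nut-free — reject
F: has butter, so not Whole30-style; has butter, so not vegan — reject
G: has coconut, so not tree-nut-free — no
H: has rice flour, so not Whole30-style — out
I: has coconut, so not tree-nut-free — reject

C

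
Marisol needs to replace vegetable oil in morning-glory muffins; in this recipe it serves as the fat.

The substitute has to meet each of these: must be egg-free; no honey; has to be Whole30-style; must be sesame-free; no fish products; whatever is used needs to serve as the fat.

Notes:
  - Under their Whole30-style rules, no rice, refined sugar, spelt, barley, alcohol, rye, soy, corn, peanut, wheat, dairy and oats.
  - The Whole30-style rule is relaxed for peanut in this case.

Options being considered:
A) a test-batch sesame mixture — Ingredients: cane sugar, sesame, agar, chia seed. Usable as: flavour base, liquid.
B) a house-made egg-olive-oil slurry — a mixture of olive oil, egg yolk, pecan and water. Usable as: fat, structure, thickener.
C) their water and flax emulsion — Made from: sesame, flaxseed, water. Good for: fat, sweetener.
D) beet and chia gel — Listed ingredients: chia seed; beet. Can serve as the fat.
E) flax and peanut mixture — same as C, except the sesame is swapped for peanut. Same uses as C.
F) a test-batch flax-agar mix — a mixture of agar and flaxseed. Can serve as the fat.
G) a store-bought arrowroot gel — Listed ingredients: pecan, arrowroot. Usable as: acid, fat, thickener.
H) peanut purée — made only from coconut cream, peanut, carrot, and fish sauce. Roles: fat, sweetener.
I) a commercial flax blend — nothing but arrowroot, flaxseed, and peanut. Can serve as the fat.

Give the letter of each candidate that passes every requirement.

D, E, F, G, I

A: not usable as a fat; has cane sugar, so not Whole30-style (and 1 more) — no
B: has egg yolk, so not egg-free — out
C: has sesame, so not sesame-free — out
D: works as a fat, no honey, no fish — OK
E: peanut is permitted under the Whole30-style carve-out; nothing else excluded — valid
F: only agar and flaxseed; none excluded — keep
G: only pecan and arrowroot; none excluded — keep
H: has fish sauce, so not fish-free — no
I: peanut is permitted under the Whole30-style carve-out; nothing else excluded — keep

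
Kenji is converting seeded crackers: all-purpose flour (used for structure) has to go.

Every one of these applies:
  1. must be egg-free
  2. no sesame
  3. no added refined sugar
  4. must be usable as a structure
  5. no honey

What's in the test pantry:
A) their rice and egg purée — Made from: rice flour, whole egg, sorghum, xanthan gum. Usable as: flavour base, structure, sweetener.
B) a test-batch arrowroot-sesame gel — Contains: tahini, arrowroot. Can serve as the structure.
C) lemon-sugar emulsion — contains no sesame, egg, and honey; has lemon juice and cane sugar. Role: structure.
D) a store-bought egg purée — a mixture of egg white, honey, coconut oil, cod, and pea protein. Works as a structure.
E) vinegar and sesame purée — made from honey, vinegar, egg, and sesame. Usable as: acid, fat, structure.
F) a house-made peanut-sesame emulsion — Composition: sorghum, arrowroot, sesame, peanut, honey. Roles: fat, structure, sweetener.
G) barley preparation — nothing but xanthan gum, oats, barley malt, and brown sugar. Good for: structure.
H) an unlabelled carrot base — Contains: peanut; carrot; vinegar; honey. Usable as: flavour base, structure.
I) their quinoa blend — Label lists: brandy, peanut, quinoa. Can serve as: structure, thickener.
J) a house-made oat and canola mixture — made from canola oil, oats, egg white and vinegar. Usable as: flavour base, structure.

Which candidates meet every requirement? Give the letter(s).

A: has whole egg, so not egg-free — no
B: has tahini, so not sesame-free — reject
C: has cane sugar, so not no-added-sugar — no
D: has egg white, so not egg-free; has honey, so not honey-free — reject
E: has egg, so not egg-free; has sesame, so not sesame-free (and 1 more) — out
F: has sesame, so not sesame-free; has honey, so not honey-free — reject
G: has brown sugar, so not no-added-sugar — out
H: has honey, so not honey-free — out
I: only brandy, peanut and quinoa; none excluded — OK
J: has egg white, so not egg-free — out

I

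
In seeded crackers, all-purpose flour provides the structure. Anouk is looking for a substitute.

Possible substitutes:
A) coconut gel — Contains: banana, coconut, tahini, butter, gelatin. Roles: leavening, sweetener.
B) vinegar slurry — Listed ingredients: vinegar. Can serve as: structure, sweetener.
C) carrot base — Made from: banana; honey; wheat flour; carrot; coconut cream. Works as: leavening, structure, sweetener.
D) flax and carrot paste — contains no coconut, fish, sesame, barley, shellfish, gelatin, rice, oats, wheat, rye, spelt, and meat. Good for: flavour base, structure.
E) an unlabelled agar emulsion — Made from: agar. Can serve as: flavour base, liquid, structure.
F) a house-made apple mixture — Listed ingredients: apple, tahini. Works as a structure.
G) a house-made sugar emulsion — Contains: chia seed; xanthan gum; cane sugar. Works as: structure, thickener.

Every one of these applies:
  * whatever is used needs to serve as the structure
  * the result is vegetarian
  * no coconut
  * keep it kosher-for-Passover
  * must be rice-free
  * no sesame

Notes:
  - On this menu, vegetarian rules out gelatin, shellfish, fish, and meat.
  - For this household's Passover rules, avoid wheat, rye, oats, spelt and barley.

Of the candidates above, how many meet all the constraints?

4

A: not usable as a structure; has gelatin, so not vegetarian (and 2 more) — reject
B: nothing on the exclusion list — valid
C: has wheat flour, so not kosher-for-Passover; has coconut cream, so not coconut-free — out
D: works as a structure, no rice, vegetarian — OK
E: works as a structure, no coconut, kosher-for-Passover — valid
F: has tahini, so not sesame-free — reject
G: vegetarian, no sesame — keep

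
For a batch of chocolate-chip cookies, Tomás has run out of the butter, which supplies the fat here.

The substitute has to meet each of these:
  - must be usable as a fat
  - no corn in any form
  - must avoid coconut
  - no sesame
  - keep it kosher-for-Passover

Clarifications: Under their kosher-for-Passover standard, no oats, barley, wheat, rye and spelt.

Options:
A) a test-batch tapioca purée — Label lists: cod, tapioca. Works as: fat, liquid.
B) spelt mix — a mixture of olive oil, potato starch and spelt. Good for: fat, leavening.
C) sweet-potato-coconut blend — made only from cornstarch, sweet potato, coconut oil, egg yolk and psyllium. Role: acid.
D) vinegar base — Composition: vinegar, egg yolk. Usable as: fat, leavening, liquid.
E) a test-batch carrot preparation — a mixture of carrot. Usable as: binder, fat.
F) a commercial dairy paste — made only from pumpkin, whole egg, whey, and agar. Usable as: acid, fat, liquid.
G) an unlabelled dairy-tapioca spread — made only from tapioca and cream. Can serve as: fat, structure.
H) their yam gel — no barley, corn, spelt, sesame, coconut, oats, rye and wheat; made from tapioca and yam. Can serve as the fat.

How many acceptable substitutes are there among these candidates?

A: all constraints satisfied — OK
B: has spelt, so not kosher-for-Passover — out
C: not usable as a fat; has cornstarch, so not corn-free (and 1 more) — out
D: nothing on the exclusion list — valid
E: works as a fat, kosher-for-Passover, no coconut — OK
F: whey and whole egg etc. — none of it excluded — valid
G: all constraints satisfied — keep
H: nothing on the exclusion list — keep

6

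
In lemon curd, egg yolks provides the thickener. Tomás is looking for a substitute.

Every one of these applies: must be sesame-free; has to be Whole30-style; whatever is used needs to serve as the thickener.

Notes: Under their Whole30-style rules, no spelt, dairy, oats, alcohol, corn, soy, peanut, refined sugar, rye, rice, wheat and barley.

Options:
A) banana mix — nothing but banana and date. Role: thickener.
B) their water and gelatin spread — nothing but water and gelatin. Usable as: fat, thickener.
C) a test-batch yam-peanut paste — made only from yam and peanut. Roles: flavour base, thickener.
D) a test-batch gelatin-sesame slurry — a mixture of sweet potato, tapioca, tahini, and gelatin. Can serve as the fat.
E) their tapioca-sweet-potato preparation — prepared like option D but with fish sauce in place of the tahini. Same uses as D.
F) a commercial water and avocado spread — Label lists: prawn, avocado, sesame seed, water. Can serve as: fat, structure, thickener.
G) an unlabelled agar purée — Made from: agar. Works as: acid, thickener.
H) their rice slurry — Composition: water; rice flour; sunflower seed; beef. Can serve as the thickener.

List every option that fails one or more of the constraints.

A: all constraints satisfied — OK
B: works as a thickener, no sesame, Whole30-style — keep
C: has peanut, so not Whole30-style — reject
D: not usable as a thickener; has tahini, so not sesame-free — no
E: not usable as a thickener — out
F: has sesame seed, so not sesame-free — out
G: only agar; none excluded — OK
H: has rice flour, so not Whole30-style — out

C, D, E, F, H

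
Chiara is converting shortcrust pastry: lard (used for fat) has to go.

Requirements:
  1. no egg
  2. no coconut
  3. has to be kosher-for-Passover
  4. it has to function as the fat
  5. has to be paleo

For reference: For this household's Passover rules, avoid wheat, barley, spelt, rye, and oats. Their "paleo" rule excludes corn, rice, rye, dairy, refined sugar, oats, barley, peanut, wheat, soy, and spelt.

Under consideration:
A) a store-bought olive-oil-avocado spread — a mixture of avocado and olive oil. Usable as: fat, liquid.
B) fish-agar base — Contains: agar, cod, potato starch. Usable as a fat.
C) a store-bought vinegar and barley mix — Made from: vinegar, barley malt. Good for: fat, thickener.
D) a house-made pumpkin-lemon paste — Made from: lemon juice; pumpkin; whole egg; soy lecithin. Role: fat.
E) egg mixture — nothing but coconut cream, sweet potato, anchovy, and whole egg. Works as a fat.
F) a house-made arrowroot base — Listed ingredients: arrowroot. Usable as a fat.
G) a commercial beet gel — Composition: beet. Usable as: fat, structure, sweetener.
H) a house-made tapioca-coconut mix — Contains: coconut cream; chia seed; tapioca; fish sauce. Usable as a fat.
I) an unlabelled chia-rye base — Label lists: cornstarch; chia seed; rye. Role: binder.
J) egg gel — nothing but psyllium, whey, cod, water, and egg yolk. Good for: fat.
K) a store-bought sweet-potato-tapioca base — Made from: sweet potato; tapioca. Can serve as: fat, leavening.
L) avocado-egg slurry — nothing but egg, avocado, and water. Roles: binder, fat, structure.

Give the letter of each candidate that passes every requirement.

A, B, F, G, K

A: nothing on the exclusion list — keep
B: works as a fat, no coconut, kosher-for-Passover — valid
C: has barley malt, so not kosher-for-Passover; has barley malt, so not paleo — out
D: has soy lecithin, so not paleo; has whole egg, so not egg-free — out
E: has whole egg, so not egg-free; has coconut cream, so not coconut-free — reject
F: only arrowroot; none excluded — keep
G: works as a fat, kosher-for-Passover, no coconut — valid
H: has coconut cream, so not coconut-free — out
I: not usable as a fat; has rye, so not kosher-for-Passover (and 1 more) — reject
J: has whey, so not paleo; has egg yolk, so not egg-free — no
K: only sweet potato and tapioca; none excluded — OK
L: has egg, so not egg-free — out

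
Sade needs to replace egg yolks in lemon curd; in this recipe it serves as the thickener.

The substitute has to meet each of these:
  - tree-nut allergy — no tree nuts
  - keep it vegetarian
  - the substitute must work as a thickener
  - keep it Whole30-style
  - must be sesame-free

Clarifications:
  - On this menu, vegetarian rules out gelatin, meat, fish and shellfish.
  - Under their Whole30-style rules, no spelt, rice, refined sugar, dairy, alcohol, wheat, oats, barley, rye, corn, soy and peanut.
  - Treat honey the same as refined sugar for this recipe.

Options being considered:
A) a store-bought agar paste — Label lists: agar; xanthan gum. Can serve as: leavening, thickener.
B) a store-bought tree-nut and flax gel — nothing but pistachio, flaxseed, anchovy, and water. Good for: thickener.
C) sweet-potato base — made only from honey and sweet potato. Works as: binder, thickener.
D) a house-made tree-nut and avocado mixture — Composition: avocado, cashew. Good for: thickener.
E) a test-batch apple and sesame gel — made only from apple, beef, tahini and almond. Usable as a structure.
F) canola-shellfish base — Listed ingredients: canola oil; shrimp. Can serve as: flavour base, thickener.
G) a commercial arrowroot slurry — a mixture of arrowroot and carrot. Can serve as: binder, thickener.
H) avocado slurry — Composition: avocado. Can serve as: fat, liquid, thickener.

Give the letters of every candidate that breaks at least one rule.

B, C, D, E, F

A: nothing on the exclusion list — keep
B: has anchovy, so not vegetarian; has pistachio, so not tree-nut-free — no
C: has honey, so not Whole30-style — out
D: has cashew, so not tree-nut-free — out
E: not usable as a thickener; has beef, so not vegetarian (and 2 more) — no
F: has shrimp, so not vegetarian — out
G: only carrot and arrowroot; none excluded — OK
H: every rule checks out — keep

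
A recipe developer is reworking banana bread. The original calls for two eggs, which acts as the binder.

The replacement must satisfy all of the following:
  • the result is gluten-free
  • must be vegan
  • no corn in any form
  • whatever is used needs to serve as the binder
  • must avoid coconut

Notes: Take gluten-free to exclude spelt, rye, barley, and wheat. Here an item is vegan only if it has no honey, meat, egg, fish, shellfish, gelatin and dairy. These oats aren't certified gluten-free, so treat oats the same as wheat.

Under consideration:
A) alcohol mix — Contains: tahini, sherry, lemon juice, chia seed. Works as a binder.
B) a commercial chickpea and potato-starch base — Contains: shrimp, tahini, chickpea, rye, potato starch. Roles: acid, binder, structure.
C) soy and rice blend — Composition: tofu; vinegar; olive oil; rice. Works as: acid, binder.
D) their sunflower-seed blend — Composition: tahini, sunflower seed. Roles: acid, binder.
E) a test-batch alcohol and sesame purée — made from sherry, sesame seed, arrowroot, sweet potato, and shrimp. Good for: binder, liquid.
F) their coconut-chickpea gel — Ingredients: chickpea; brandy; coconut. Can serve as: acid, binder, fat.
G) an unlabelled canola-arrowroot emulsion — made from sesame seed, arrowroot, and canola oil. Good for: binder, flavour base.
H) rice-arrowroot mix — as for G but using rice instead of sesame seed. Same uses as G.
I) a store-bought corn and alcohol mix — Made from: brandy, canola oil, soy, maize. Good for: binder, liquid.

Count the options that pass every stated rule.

5

A: works as a binder, vegan, gluten-free — keep
B: has rye, so not gluten-free; has shrimp, so not vegan — reject
C: works as a binder, gluten-free, no coconut — valid
D: every rule checks out — valid
E: has shrimp, so not vegan — reject
F: has coconut, so not coconut-free — reject
G: nothing on the exclusion list — valid
H: nothing on the exclusion list — valid
I: has maize, so not corn-free — out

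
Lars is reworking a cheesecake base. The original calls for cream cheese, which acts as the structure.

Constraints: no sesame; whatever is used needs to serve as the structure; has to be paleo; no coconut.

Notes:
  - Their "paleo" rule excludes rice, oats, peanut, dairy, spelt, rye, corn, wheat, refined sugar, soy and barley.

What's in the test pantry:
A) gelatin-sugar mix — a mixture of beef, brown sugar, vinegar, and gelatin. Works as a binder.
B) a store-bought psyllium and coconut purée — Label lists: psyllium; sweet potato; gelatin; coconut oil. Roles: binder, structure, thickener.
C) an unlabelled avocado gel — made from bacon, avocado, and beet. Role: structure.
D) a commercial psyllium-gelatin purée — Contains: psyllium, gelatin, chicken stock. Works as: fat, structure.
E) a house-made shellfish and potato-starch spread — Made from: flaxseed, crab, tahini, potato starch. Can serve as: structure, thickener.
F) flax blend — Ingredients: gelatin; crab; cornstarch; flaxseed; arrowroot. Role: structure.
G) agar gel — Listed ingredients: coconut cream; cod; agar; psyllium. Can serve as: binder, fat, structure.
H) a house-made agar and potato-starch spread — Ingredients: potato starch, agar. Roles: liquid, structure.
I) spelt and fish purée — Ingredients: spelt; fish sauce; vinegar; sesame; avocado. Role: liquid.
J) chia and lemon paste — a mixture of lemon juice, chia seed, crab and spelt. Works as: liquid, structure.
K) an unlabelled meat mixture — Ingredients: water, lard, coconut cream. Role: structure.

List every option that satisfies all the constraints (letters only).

A: not usable as a structure; has brown sugar, so not paleo — reject
B: has coconut oil, so not coconut-free — out
C: works as a structure, no coconut, paleo — keep
D: only gelatin, chicken stock and psyllium; none excluded — OK
E: has tahini, so not sesame-free — no
F: has cornstarch, so not paleo — out
G: has coconut cream, so not coconut-free — out
H: only agar and potato starch; none excluded — OK
I: not usable as a structure; has spelt, so not paleo (and 1 more) — no
J: has spelt, so not paleo — no
K: has coconut cream, so not coconut-free — reject

C, D, H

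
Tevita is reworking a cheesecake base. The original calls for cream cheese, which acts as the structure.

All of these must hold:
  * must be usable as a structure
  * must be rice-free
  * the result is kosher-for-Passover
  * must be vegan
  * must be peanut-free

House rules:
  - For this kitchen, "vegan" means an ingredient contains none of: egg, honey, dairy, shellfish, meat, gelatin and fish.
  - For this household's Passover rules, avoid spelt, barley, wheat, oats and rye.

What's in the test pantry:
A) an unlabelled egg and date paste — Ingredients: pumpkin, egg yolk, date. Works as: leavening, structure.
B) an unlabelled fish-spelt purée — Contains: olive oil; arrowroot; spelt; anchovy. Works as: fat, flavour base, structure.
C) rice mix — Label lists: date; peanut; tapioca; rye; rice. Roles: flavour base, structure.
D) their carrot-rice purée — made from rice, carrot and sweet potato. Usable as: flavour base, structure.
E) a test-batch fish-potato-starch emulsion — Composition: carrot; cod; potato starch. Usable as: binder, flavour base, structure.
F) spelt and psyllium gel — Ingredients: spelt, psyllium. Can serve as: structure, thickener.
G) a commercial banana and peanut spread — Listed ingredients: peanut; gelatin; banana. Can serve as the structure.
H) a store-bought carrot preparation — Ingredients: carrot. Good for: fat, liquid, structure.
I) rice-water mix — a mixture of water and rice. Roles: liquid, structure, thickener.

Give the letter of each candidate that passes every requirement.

H

A: has egg yolk, so not vegan — reject
B: has anchovy, so not vegan; has spelt, so not kosher-for-Passover — out
C: has rye, so not kosher-for-Passover; has peanut, so not peanut-free (and 1 more) — reject
D: has rice, so not rice-free — no
E: has cod, so not vegan — no
F: has spelt, so not kosher-for-Passover — no
G: has gelatin, so not vegan; has peanut, so not peanut-free — no
H: nothing on the exclusion list — keep
I: has rice, so not rice-free — reject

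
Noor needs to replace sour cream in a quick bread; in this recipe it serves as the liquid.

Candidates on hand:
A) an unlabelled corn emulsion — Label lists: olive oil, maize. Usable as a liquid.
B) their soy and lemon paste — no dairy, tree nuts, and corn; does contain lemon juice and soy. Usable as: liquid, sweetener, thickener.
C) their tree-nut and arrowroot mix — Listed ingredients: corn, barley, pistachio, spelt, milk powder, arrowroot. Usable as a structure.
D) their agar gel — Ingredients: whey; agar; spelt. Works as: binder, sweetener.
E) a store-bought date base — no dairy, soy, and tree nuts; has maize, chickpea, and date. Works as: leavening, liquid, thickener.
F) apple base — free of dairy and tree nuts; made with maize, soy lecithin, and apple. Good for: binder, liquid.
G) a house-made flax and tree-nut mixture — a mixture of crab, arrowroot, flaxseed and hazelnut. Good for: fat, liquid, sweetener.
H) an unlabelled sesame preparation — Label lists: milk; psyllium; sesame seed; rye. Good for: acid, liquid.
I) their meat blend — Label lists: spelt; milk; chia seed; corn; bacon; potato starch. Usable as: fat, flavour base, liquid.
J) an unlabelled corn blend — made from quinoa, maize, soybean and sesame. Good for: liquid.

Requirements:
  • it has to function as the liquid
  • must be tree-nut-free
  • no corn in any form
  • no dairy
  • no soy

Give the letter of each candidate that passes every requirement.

none

A: has maize, so not corn-free — reject
B: has soy, so not soy-free — no
C: not usable as a liquid; has corn, so not corn-free (and 2 more) — reject
D: not usable as a liquid; has whey, so not dairy-free — reject
E: has maize, so not corn-free — reject
F: has maize, so not corn-free; has soy lecithin, so not soy-free — no
G: has hazelnut, so not tree-nut-free — out
H: has milk, so not dairy-free — out
I: has corn, so not corn-free; has milk, so not dairy-free — no
J: has maize, so not corn-free; has soybean, so not soy-free — reject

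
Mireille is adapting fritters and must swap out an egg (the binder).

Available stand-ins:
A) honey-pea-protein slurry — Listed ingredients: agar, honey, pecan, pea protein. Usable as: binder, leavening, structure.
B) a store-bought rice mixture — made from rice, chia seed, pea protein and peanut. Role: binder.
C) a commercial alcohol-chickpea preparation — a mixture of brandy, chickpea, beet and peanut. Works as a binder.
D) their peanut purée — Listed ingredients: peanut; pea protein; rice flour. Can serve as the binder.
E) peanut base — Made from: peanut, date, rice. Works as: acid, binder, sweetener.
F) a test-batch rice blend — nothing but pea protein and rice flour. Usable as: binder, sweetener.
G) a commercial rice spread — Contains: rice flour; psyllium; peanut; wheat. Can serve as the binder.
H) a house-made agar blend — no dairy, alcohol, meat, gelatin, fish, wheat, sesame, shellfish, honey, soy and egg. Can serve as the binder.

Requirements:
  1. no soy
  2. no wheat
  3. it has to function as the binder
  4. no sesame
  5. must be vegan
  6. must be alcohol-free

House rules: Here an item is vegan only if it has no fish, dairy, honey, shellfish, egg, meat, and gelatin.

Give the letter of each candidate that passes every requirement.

B, D, E, F, H

A: has honey, so not vegan — no
B: no alcohol, no wheat — valid
C: has brandy, so not alcohol-free — no
D: vegan, no alcohol — OK
E: only peanut, rice and date; none excluded — valid
F: works as a binder, vegan, no soy — valid
G: has wheat, so not wheat-free — no
H: no alcohol, no wheat — keep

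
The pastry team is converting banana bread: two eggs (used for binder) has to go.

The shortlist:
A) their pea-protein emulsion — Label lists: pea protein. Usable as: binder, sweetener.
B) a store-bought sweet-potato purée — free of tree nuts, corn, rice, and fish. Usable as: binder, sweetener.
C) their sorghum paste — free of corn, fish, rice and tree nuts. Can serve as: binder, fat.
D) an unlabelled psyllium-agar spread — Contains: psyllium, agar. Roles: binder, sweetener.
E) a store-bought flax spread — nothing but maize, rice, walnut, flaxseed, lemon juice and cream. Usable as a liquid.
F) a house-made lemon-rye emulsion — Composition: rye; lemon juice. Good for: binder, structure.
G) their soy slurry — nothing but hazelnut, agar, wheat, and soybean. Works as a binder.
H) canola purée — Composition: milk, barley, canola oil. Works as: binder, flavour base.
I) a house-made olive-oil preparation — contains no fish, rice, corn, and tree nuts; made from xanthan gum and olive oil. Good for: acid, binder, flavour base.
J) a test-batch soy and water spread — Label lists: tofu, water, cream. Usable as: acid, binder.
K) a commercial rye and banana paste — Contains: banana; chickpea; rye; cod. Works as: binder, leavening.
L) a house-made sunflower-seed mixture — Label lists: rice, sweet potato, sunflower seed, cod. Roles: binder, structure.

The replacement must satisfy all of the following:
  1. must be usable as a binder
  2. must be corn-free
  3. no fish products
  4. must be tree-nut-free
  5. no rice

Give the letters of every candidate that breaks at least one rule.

A: works as a binder, no rice, no fish — valid
B: works as a binder, no corn, no tree nuts — valid
C: works as a binder, no tree nuts, no fish — valid
D: works as a binder, no rice, no tree nuts — valid
E: not usable as a binder; has maize, so not corn-free (and 2 more) — reject
F: no rice, no corn — OK
G: has hazelnut, so not tree-nut-free — out
H: only barley, milk, and canola oil; none excluded — OK
I: works as a binder, no rice, no tree nuts — valid
J: no corn, no tree nuts — OK
K: has cod, so not fish-free — reject
L: has cod, so not fish-free; has rice, so not rice-free — out

E, G, K, L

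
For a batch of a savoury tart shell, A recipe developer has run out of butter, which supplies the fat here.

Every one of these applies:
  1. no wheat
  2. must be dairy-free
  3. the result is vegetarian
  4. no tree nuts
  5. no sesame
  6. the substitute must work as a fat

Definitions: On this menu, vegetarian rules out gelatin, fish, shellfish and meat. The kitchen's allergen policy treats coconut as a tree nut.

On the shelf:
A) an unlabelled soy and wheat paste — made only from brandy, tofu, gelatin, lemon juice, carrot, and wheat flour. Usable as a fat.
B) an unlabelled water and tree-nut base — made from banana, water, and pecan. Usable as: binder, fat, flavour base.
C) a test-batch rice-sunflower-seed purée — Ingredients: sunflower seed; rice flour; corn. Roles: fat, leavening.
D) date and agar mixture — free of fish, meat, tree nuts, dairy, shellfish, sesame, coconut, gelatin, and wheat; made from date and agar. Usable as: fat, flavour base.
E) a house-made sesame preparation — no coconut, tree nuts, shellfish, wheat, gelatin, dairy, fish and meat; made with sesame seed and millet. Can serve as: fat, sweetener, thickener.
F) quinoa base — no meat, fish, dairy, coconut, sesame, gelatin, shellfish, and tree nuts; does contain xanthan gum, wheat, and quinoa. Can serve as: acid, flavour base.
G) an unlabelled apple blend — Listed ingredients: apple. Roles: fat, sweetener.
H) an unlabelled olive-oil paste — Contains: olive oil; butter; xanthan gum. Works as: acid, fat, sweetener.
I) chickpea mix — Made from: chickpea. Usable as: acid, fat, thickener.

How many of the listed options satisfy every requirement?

4

A: has gelatin, so not vegetarian; has wheat flour, so not wheat-free — out
B: has pecan, so not tree-nut-free — no
C: nothing on the exclusion list — keep
D: no sesame, tree-nut-free — keep
E: has sesame seed, so not sesame-free — reject
F: not usable as a fat; has wheat, so not wheat-free — no
G: nothing on the exclusion list — keep
H: has butter, so not dairy-free — no
I: all constraints satisfied — keep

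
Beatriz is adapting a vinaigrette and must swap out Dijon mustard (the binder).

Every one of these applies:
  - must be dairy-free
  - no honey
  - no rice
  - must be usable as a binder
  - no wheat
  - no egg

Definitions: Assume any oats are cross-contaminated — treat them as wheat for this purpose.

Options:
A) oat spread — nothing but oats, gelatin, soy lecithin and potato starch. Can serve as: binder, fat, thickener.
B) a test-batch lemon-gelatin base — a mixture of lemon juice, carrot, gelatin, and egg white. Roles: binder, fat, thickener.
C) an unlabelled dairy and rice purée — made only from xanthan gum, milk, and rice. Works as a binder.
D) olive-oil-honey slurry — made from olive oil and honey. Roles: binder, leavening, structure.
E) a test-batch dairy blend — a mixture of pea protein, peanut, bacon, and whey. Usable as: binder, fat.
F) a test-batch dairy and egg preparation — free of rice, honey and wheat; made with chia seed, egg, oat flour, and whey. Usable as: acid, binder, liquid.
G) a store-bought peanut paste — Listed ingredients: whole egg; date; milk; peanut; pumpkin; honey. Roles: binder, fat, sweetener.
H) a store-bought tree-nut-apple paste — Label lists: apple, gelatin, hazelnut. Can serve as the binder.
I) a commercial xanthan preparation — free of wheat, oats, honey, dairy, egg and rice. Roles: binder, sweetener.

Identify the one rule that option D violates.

honey-free

usable as a binder: satisfied
wheat-free: satisfied
egg-free: satisfied
rice-free: satisfied
honey-free: has honey — fails
dairy-free: satisfied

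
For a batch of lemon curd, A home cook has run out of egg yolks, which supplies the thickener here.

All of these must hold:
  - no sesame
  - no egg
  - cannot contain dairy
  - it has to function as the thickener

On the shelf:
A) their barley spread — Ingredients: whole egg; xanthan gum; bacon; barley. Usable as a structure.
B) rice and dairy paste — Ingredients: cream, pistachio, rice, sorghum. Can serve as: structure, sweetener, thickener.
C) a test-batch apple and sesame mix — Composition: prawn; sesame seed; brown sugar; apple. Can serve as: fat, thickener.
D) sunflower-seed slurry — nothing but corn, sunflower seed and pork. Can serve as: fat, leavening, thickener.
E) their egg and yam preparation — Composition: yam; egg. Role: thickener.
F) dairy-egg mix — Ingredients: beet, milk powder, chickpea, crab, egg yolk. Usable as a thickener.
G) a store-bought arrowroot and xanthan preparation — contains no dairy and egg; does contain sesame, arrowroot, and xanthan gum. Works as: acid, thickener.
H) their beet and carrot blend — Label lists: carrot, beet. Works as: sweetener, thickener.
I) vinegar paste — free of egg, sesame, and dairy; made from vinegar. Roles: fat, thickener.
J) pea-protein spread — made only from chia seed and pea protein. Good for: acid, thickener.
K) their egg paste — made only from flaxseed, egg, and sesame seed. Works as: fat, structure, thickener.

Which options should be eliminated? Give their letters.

A, B, C, E, F, G, K

A: not usable as a thickener; has whole egg, so not egg-free — reject
B: has cream, so not dairy-free — no
C: has sesame seed, so not sesame-free — reject
D: only corn, pork, and sunflower seed; none excluded — keep
E: has egg, so not egg-free — no
F: has egg yolk, so not egg-free; has milk powder, so not dairy-free — no
G: has sesame, so not sesame-free — out
H: all constraints satisfied — valid
I: no sesame, no dairy — keep
J: only pea protein and chia seed; none excluded — OK
K: has egg, so not egg-free; has sesame seed, so not sesame-free — out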